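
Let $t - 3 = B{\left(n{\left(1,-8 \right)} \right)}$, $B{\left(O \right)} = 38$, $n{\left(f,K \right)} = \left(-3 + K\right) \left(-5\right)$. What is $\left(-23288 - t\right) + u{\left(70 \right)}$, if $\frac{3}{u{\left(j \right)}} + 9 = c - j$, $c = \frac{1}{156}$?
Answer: $- \frac{287483735}{12323} \approx -23329.0$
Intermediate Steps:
$n{\left(f,K \right)} = 15 - 5 K$
$c = \frac{1}{156} \approx 0.0064103$
$t = 41$ ($t = 3 + 38 = 41$)
$u{\left(j \right)} = \frac{3}{- \frac{1403}{156} - j}$ ($u{\left(j \right)} = \frac{3}{-9 - \left(- \frac{1}{156} + j\right)} = \frac{3}{- \frac{1403}{156} - j}$)
$\left(-23288 - t\right) + u{\left(70 \right)} = \left(-23288 - 41\right) - \frac{468}{1403 + 156 \cdot 70} = \left(-23288 - 41\right) - \frac{468}{1403 + 10920} = -23329 - \frac{468}{12323} = - \frac{287483735}{12323}$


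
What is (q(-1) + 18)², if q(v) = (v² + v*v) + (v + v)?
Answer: 324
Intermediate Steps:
q(v) = 2*v + 2*v² (q(v) = (v² + v²) + 2*v = 2*v² + 2*v = 2*v + 2*v²)
(q(-1) + 18)² = (2*(-1)*(1 - 1) + 18)² = (2*(-1)*0 + 18)² = (0 + 18)² = 18² = 324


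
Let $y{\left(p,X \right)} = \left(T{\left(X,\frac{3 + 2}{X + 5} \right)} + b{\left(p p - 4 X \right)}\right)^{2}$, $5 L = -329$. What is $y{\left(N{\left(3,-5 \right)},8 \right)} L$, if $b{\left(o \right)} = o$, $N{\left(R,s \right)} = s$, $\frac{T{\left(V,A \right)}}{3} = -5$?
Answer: $- \frac{159236}{5} \approx -31847.0$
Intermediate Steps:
$T{\left(V,A \right)} = -15$ ($T{\left(V,A \right)} = 3 \left(-5\right) = -15$)
$L = - \frac{329}{5}$ ($L = \frac{1}{5} \left(-329\right) = - \frac{329}{5} \approx -65.8$)
$y{\left(p,X \right)} = \left(-15 + p^{2} - 4 X\right)^{2}$ ($y{\left(p,X \right)} = \left(-15 - \left(4 X - p p\right)\right)^{2} = \left(-15 - \left(- p^{2} + 4 X\right)\right)^{2} = \left(-15 + p^{2} - 4 X\right)^{2}$)
$y{\left(N{\left(3,-5 \right)},8 \right)} L = \left(15 - \left(-5\right)^{2} + 4 \cdot 8\right)^{2} \left(- \frac{329}{5}\right) = \left(15 - 25 + 32\right)^{2} \left(- \frac{329}{5}\right) = 22^{2} \left(- \frac{329}{5}\right) = 484 \left(- \frac{329}{5}\right) = - \frac{159236}{5}$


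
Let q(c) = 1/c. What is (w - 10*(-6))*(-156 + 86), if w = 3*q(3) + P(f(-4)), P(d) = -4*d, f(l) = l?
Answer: -5390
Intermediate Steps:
w = 17 (w = 3/3 - 4*(-4) = 3*(1/3) + 16 = 1 + 16 = 17)
(w - 10*(-6))*(-156 + 86) = (17 - 10*(-6))*(-156 + 86) = (17 + 60)*(-70) = 77*(-70) = -5390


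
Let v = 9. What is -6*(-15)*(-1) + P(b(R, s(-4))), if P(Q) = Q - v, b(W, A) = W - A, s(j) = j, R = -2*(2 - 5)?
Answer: -89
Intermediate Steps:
R = 6 (R = -2*(-3) = 6)
P(Q) = -9 + Q (P(Q) = Q - 1*9 = Q - 9 = -9 + Q)
-6*(-15)*(-1) + P(b(R, s(-4))) = -6*(-15)*(-1) + (-9 + (6 - 1*(-4))) = 90*(-1) + (-9 + (6 + 4)) = -90 + (-9 + 10) = -90 + 1 = -89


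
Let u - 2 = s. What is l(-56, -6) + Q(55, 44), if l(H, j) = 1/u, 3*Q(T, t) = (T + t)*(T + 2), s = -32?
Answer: 56429/30 ≈ 1881.0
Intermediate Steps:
u = -30 (u = 2 - 32 = -30)
Q(T, t) = (2 + T)*(T + t)/3 (Q(T, t) = ((T + t)*(T + 2))/3 = ((T + t)*(2 + T))/3 = ((2 + T)*(T + t))/3 = (2 + T)*(T + t)/3)
l(H, j) = -1/30 (l(H, j) = 1/(-30) = -1/30)
l(-56, -6) + Q(55, 44) = -1/30 + ((1/3)*55**2 + (2/3)*55 + (2/3)*44 + (1/3)*55*44) = -1/30 + ((1/3)*3025 + 110/3 + 88/3 + 2420/3) = -1/30 + (3025/3 + 110/3 + 88/3 + 2420/3) = -1/30 + 1881 = 56429/30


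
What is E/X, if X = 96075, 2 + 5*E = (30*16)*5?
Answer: 2398/480375 ≈ 0.0049919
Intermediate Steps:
E = 2398/5 (E = -⅖ + ((30*16)*5)/5 = -⅖ + (480*5)/5 = -⅖ + (⅕)*2400 = -⅖ + 480 = 2398/5 ≈ 479.60)
E/X = (2398/5)/96075 = (2398/5)*(1/96075) = 2398/480375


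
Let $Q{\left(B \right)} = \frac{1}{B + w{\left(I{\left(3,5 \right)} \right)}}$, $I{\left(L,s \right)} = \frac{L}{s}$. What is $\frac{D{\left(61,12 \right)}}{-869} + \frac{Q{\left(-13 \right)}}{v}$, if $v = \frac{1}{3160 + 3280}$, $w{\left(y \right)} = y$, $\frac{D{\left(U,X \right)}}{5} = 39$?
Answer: $- \frac{13996945}{26939} \approx -519.58$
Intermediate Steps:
$D{\left(U,X \right)} = 195$ ($D{\left(U,X \right)} = 5 \cdot 39 = 195$)
$v = \frac{1}{6440} \approx 0.00015528$
$Q{\left(B \right)} = \frac{1}{\frac{3}{5} + B}$ ($Q{\left(B \right)} = \frac{1}{B + \frac{3}{5}} = \frac{1}{\frac{3}{5} + B}$)
$\frac{D{\left(61,12 \right)}}{-869} + \frac{Q{\left(-13 \right)}}{v} = \frac{195}{-869} + \frac{5}{3 + 5 \left(-13\right)} \frac{1}{\frac{1}{6440}} = 195 \left(- \frac{1}{869}\right) + \frac{5}{3 - 65} \cdot 6440 = - \frac{195}{869} + \frac{5}{-62} \cdot 6440 = - \frac{195}{869} + 5 \left(- \frac{1}{62}\right) 6440 = - \frac{195}{869} - \frac{16100}{31} = - \frac{13996945}{26939}$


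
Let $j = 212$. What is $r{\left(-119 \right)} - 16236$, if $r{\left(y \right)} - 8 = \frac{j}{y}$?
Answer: $- \frac{1931344}{119} \approx -16230.0$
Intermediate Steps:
$r{\left(y \right)} = 8 + \frac{212}{y}$
$r{\left(-119 \right)} - 16236 = \left(8 + \frac{212}{-119}\right) - 16236 = \left(8 + 212 \left(- \frac{1}{119}\right)\right) - 16236 = \left(8 - \frac{212}{119}\right) - 16236 = \frac{740}{119} - 16236 = - \frac{1931344}{119}$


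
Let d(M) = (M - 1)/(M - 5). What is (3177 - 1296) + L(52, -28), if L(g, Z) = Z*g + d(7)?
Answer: 428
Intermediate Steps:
d(M) = (-1 + M)/(-5 + M)
L(g, Z) = 3 + Z*g (L(g, Z) = Z*g + (-1 + 7)/(-5 + 7) = Z*g + 6/2 = Z*g + (½)*6 = Z*g + 3 = 3 + Z*g)
(3177 - 1296) + L(52, -28) = (3177 - 1296) + (3 - 28*52) = 1881 + (3 - 1456) = 1881 - 1453 = 428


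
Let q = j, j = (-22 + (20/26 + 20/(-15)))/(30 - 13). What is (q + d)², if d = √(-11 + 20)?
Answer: 1229881/439569 ≈ 2.7979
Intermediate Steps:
d = 3 (d = √9 = 3)
j = -880/663 (j = (-22 + (20*(1/26) + 20*(-1/15)))/17 = (-22 + (10/13 - 4/3))*(1/17) = (-22 - 22/39)*(1/17) = -880/39*1/17 = -880/663 ≈ -1.3273)
q = -880/663 ≈ -1.3273
(q + d)² = (-880/663 + 3)² = (1109/663)² = 1229881/439569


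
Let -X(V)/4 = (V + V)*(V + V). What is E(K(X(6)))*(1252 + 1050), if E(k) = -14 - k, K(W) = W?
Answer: 1293724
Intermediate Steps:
X(V) = -16*V² (X(V) = -4*(V + V)*(V + V) = -4*2*V*2*V = -16*V²)
E(K(X(6)))*(1252 + 1050) = (-14 - (-16)*6²)*(1252 + 1050) = (-14 - (-16)*36)*2302 = (-14 - 1*(-576))*2302 = (-14 + 576)*2302 = 562*2302 = 1293724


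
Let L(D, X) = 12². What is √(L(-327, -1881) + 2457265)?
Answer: √2457409 ≈ 1567.6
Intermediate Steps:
L(D, X) = 144
√(L(-327, -1881) + 2457265) = √(144 + 2457265) = √2457409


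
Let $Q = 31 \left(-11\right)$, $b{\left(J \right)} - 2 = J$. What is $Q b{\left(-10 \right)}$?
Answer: $2728$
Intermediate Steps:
$b{\left(J \right)} = 2 + J$
$Q = -341$
$Q b{\left(-10 \right)} = - 341 \left(2 - 10\right) = \left(-341\right) \left(-8\right) = 2728$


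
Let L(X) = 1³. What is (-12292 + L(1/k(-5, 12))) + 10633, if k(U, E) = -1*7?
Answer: -1658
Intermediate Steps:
k(U, E) = -7
L(X) = 1
(-12292 + L(1/k(-5, 12))) + 10633 = (-12292 + 1) + 10633 = -12291 + 10633 = -1658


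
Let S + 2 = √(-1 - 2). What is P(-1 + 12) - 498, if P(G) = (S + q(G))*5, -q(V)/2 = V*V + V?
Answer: -1828 + 5*I*√3 ≈ -1828.0 + 8.6602*I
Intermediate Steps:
q(V) = -2*V - 2*V² (q(V) = -2*(V*V + V) = -2*(V² + V) = -2*(V + V²) = -2*V - 2*V²)
S = -2 + I*√3 (S = -2 + √(-1 - 2) = -2 + √(-3) = -2 + I*√3 ≈ -2.0 + 1.732*I)
P(G) = -10 - 10*G*(1 + G) + 5*I*√3 (P(G) = ((-2 + I*√3) - 2*G*(1 + G))*5 = (-2 + I*√3 - 2*G*(1 + G))*5 = -10 - 10*G*(1 + G) + 5*I*√3)
P(-1 + 12) - 498 = (-10 - 10*(-1 + 12)*(1 + (-1 + 12)) + 5*I*√3) - 498 = (-10 - 10*11*(1 + 11) + 5*I*√3) - 498 = (-10 - 10*11*12 + 5*I*√3) - 498 = (-10 - 1320 + 5*I*√3) - 498 = (-1330 + 5*I*√3) - 498 = -1828 + 5*I*√3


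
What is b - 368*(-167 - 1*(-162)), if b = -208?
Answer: 1632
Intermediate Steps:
b - 368*(-167 - 1*(-162)) = -208 - 368*(-167 - 1*(-162)) = -208 - 368*(-167 + 162) = -208 - 368*(-5) = -208 + 1840 = 1632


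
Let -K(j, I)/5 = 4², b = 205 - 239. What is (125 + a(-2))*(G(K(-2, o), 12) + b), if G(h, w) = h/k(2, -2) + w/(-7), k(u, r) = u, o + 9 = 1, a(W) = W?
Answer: -65190/7 ≈ -9312.9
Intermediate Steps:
o = -8 (o = -9 + 1 = -8)
b = -34
K(j, I) = -80 (K(j, I) = -5*4² = -5*16 = -80)
G(h, w) = h/2 - w/7 (G(h, w) = h/2 + w/(-7) = h*(½) + w*(-⅐) = h/2 - w/7)
(125 + a(-2))*(G(K(-2, o), 12) + b) = (125 - 2)*(((½)*(-80) - ⅐*12) - 34) = 123*((-40 - 12/7) - 34) = 123*(-292/7 - 34) = 123*(-530/7) = -65190/7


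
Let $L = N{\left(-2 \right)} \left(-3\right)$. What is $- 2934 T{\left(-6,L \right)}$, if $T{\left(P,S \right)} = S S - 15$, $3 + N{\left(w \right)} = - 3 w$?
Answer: $-193644$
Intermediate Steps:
$N{\left(w \right)} = -3 - 3 w$
$L = -9$ ($L = \left(-3 - -6\right) \left(-3\right) = \left(-3 + 6\right) \left(-3\right) = 3 \left(-3\right) = -9$)
$T{\left(P,S \right)} = -15 + S^{2}$ ($T{\left(P,S \right)} = S^{2} - 15 = -15 + S^{2}$)
$- 2934 T{\left(-6,L \right)} = - 2934 \left(-15 + \left(-9\right)^{2}\right) = - 2934 \left(-15 + 81\right) = \left(-2934\right) 66 = -193644$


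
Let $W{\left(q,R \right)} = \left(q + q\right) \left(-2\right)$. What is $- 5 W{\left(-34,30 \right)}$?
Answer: $-680$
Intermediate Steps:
$W{\left(q,R \right)} = - 4 q$ ($W{\left(q,R \right)} = 2 q \left(-2\right) = - 4 q$)
$- 5 W{\left(-34,30 \right)} = - 5 \left(\left(-4\right) \left(-34\right)\right) = \left(-5\right) 136 = -680$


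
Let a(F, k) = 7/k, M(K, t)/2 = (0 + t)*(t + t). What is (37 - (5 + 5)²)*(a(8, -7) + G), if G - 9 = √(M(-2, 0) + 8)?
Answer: -504 - 126*√2 ≈ -682.19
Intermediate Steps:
M(K, t) = 4*t² (M(K, t) = 2*((0 + t)*(t + t)) = 2*(t*(2*t)) = 2*(2*t²) = 4*t²)
G = 9 + 2*√2 (G = 9 + √(4*0² + 8) = 9 + √(4*0 + 8) = 9 + √(0 + 8) = 9 + √8 = 9 + 2*√2 ≈ 11.828)
(37 - (5 + 5)²)*(a(8, -7) + G) = (37 - (5 + 5)²)*(7/(-7) + (9 + 2*√2)) = (37 - 1*10²)*(7*(-⅐) + (9 + 2*√2)) = (37 - 1*100)*(-1 + (9 + 2*√2)) = (37 - 100)*(8 + 2*√2) = -63*(8 + 2*√2) = -504 - 126*√2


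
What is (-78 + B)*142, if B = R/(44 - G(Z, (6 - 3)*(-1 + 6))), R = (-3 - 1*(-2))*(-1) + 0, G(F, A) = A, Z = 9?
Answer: -321062/29 ≈ -11071.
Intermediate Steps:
R = 1 (R = (-3 + 2)*(-1) + 0 = -1*(-1) + 0 = 1 + 0 = 1)
B = 1/29 (B = 1/(44 - (6 - 3)*(-1 + 6)) = 1/(44 - 3*5) = 1/(44 - 1*15) = 1/(44 - 15) = 1/29 ≈ 0.034483)
(-78 + B)*142 = (-78 + 1/29)*142 = -2261/29*142 = -321062/29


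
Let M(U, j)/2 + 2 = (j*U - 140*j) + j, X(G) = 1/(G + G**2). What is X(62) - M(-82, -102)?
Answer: -176082479/3906 ≈ -45080.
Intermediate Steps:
M(U, j) = -4 - 278*j + 2*U*j (M(U, j) = -4 + 2*((j*U - 140*j) + j) = -4 + 2*((U*j - 140*j) + j) = -4 + 2*((-140*j + U*j) + j) = -4 + 2*(-139*j + U*j) = -4 + (-278*j + 2*U*j) = -4 - 278*j + 2*U*j)
X(62) - M(-82, -102) = 1/(62*(1 + 62)) - (-4 - 278*(-102) + 2*(-82)*(-102)) = (1/62)/63 - (-4 + 28356 + 16728) = (1/62)*(1/63) - 1*45080 = 1/3906 - 45080 = -176082479/3906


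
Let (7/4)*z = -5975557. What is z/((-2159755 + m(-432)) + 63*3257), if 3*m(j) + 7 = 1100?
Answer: 10243812/5862599 ≈ 1.7473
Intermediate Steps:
m(j) = 1093/3 (m(j) = -7/3 + (⅓)*1100 = -7/3 + 1100/3 = 1093/3)
z = -3414604 (z = (4/7)*(-5975557) = -3414604)
z/((-2159755 + m(-432)) + 63*3257) = -3414604/((-2159755 + 1093/3) + 63*3257) = -3414604/(-6478172/3 + 205191) = -3414604/(-5862599/3) = -3414604*(-3/5862599) = 10243812/5862599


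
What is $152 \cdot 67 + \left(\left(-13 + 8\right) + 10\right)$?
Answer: $10189$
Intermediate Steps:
$152 \cdot 67 + \left(\left(-13 + 8\right) + 10\right) = 10184 + \left(-5 + 10\right) = 10184 + 5 = 10189$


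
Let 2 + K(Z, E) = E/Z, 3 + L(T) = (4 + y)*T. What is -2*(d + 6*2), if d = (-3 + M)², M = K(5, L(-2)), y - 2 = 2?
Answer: -4472/25 ≈ -178.88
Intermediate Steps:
y = 4 (y = 2 + 2 = 4)
L(T) = -3 + 8*T (L(T) = -3 + (4 + 4)*T = -3 + 8*T)
K(Z, E) = -2 + E/Z
M = -29/5 (M = -2 + (-3 + 8*(-2))/5 = -2 + (-3 - 16)*(⅕) = -2 - 19*⅕ = -2 - 19/5 = -29/5 ≈ -5.8000)
d = 1936/25 (d = (-3 - 29/5)² = (-44/5)² = 1936/25 ≈ 77.440)
-2*(d + 6*2) = -2*(1936/25 + 6*2) = -2*(1936/25 + 12) = -2*2236/25 = -4472/25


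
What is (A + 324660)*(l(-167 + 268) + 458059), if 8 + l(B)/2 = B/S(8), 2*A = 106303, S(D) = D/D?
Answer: 346260461635/2 ≈ 1.7313e+11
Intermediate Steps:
S(D) = 1
A = 106303/2 (A = (½)*106303 = 106303/2 ≈ 53152.)
l(B) = -16 + 2*B (l(B) = -16 + 2*(B/1) = -16 + 2*(B*1) = -16 + 2*B)
(A + 324660)*(l(-167 + 268) + 458059) = (106303/2 + 324660)*((-16 + 2*(-167 + 268)) + 458059) = 755623*((-16 + 2*101) + 458059)/2 = 755623*((-16 + 202) + 458059)/2 = 755623*(186 + 458059)/2 = (755623/2)*458245 = 346260461635/2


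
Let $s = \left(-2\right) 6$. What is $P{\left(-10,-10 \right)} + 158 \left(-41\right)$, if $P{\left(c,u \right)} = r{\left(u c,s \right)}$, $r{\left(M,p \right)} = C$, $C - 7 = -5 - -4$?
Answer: $-6472$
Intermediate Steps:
$C = 6$ ($C = 7 - 1 = 6$)
$s = -12$
$r{\left(M,p \right)} = 6$
$P{\left(c,u \right)} = 6$
$P{\left(-10,-10 \right)} + 158 \left(-41\right) = 6 + 158 \left(-41\right) = 6 - 6478 = -6472$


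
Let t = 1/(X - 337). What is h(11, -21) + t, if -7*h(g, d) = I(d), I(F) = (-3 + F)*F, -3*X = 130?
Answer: -82155/1141 ≈ -72.003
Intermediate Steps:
X = -130/3 (X = -⅓*130 = -130/3 ≈ -43.333)
I(F) = F*(-3 + F)
h(g, d) = -d*(-3 + d)/7
t = -3/1141 (t = 1/(-130/3 - 337) = 1/(-1141/3) = -3/1141 ≈ -0.0026293)
h(11, -21) + t = (⅐)*(-21)*(3 - 1*(-21)) - 3/1141 = (⅐)*(-21)*(3 + 21) - 3/1141 = (⅐)*(-21)*24 - 3/1141 = -72 - 3/1141 = -82155/1141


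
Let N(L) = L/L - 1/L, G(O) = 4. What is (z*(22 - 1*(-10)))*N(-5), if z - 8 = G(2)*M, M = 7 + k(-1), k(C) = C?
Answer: 6144/5 ≈ 1228.8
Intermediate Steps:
M = 6 (M = 7 - 1 = 6)
z = 32 (z = 8 + 4*6 = 8 + 24 = 32)
N(L) = 1 - 1/L
(z*(22 - 1*(-10)))*N(-5) = (32*(22 - 1*(-10)))*((-1 - 5)/(-5)) = (32*(22 + 10))*(-⅕*(-6)) = (32*32)*(6/5) = 1024*(6/5) = 6144/5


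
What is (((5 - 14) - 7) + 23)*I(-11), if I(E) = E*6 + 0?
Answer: -462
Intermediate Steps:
I(E) = 6*E (I(E) = 6*E + 0 = 6*E)
(((5 - 14) - 7) + 23)*I(-11) = (((5 - 14) - 7) + 23)*(6*(-11)) = ((-9 - 7) + 23)*(-66) = (-16 + 23)*(-66) = 7*(-66) = -462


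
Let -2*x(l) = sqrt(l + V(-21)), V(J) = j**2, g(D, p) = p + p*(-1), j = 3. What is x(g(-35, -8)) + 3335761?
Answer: 6671519/2 ≈ 3.3358e+6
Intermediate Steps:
g(D, p) = 0 (g(D, p) = p - p = 0)
V(J) = 9 (V(J) = 3**2 = 9)
x(l) = -sqrt(9 + l)/2 (x(l) = -sqrt(l + 9)/2 = -sqrt(9 + l)/2)
x(g(-35, -8)) + 3335761 = -sqrt(9 + 0)/2 + 3335761 = -sqrt(9)/2 + 3335761 = -1/2*3 + 3335761 = -3/2 + 3335761 = 6671519/2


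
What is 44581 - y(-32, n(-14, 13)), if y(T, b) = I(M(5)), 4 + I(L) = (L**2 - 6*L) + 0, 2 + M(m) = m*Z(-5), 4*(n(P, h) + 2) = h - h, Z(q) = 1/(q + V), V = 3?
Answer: 178151/4 ≈ 44538.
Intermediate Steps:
Z(q) = 1/(3 + q) (Z(q) = 1/(q + 3) = 1/(3 + q))
n(P, h) = -2 (n(P, h) = -2 + (h - h)/4 = -2 + (1/4)*0 = -2 + 0 = -2)
M(m) = -2 - m/2 (M(m) = -2 + m/(3 - 5) = -2 + m/(-2) = -2 + m*(-1/2) = -2 - m/2)
I(L) = -4 + L**2 - 6*L (I(L) = -4 + ((L**2 - 6*L) + 0) = -4 + (L**2 - 6*L) = -4 + L**2 - 6*L)
y(T, b) = 173/4 (y(T, b) = -4 + (-2 - 1/2*5)**2 - 6*(-2 - 1/2*5) = -4 + (-2 - 5/2)**2 - 6*(-2 - 5/2) = -4 + (-9/2)**2 - 6*(-9/2) = -4 + 81/4 + 27 = 173/4)
44581 - y(-32, n(-14, 13)) = 44581 - 1*173/4 = 44581 - 173/4 = 178151/4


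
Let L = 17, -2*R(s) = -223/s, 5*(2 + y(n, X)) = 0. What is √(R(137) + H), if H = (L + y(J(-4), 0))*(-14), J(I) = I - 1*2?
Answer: I*√15704858/274 ≈ 14.463*I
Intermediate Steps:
J(I) = -2 + I (J(I) = I - 2 = -2 + I)
y(n, X) = -2 (y(n, X) = -2 + (⅕)*0 = -2 + 0 = -2)
R(s) = 223/(2*s) (R(s) = -(-223)/(2*s) = 223/(2*s))
H = -210 (H = (17 - 2)*(-14) = 15*(-14) = -210)
√(R(137) + H) = √((223/2)/137 - 210) = √((223/2)*(1/137) - 210) = √(223/274 - 210) = √(-57317/274) = I*√15704858/274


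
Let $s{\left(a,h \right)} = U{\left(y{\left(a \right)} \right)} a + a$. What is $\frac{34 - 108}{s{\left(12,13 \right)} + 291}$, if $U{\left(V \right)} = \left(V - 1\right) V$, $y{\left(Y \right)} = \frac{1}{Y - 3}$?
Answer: $- \frac{1998}{8149} \approx -0.24518$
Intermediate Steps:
$y{\left(Y \right)} = \frac{1}{-3 + Y}$
$U{\left(V \right)} = V \left(-1 + V\right)$ ($U{\left(V \right)} = \left(-1 + V\right) V = V \left(-1 + V\right)$)
$s{\left(a,h \right)} = a + \frac{a \left(-1 + \frac{1}{-3 + a}\right)}{-3 + a}$ ($s{\left(a,h \right)} = \frac{-1 + \frac{1}{-3 + a}}{-3 + a} a + a = \frac{a \left(-1 + \frac{1}{-3 + a}\right)}{-3 + a} + a = a + \frac{a \left(-1 + \frac{1}{-3 + a}\right)}{-3 + a}$)
$\frac{34 - 108}{s{\left(12,13 \right)} + 291} = \frac{34 - 108}{\frac{12 \left(4 + \left(-3 + 12\right)^{2} - 12\right)}{\left(-3 + 12\right)^{2}} + 291} = - \frac{74}{\frac{12 \left(4 + 9^{2} - 12\right)}{81} + 291} = - \frac{74}{12 \cdot \frac{1}{81} \left(4 + 81 - 12\right) + 291} = - \frac{74}{12 \cdot \frac{1}{81} \cdot 73 + 291} = - \frac{74}{\frac{292}{27} + 291} = - \frac{74}{\frac{8149}{27}} = \left(-74\right) \frac{27}{8149} = - \frac{1998}{8149}$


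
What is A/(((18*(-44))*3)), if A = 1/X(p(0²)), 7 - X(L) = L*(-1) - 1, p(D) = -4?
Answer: -1/9504 ≈ -0.00010522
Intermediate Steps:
X(L) = 8 + L (X(L) = 7 - (L*(-1) - 1) = 7 - (-L - 1) = 7 - (-1 - L) = 7 + (1 + L) = 8 + L)
A = ¼ (A = 1/(8 - 4) = 1/4 = ¼ ≈ 0.25000)
A/(((18*(-44))*3)) = 1/(4*(((18*(-44))*3))) = 1/(4*((-792*3))) = (¼)/(-2376) = (¼)*(-1/2376) = -1/9504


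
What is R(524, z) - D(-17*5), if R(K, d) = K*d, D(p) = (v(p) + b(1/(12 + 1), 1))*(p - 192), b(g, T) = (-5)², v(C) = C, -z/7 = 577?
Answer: -2133056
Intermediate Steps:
z = -4039 (z = -7*577 = -4039)
b(g, T) = 25
D(p) = (-192 + p)*(25 + p) (D(p) = (p + 25)*(p - 192) = (25 + p)*(-192 + p) = (-192 + p)*(25 + p))
R(524, z) - D(-17*5) = 524*(-4039) - (-4800 + (-17*5)² - (-2839)*5) = -2116436 - (-4800 + (-85)² - 167*(-85)) = -2116436 - (-4800 + 7225 + 14195) = -2116436 - 1*16620 = -2116436 - 16620 = -2133056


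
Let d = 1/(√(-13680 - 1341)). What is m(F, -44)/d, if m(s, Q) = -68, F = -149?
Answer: -204*I*√1669 ≈ -8334.1*I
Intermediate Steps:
d = -I*√1669/5007 (d = 1/(√(-15021)) = 1/(3*I*√1669) = -I*√1669/5007 ≈ -0.0081593*I)
m(F, -44)/d = -68*3*I*√1669 = -204*I*√1669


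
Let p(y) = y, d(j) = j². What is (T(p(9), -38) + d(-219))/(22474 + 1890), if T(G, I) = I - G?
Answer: 23957/12182 ≈ 1.9666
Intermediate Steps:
(T(p(9), -38) + d(-219))/(22474 + 1890) = ((-38 - 1*9) + (-219)²)/(22474 + 1890) = ((-38 - 9) + 47961)/24364 = (-47 + 47961)*(1/24364) = 47914*(1/24364) = 23957/12182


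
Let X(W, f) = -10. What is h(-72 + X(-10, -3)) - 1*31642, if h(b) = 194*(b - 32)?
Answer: -53758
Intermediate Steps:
h(b) = -6208 + 194*b (h(b) = 194*(-32 + b) = -6208 + 194*b)
h(-72 + X(-10, -3)) - 1*31642 = (-6208 + 194*(-72 - 10)) - 1*31642 = (-6208 + 194*(-82)) - 31642 = (-6208 - 15908) - 31642 = -22116 - 31642 = -53758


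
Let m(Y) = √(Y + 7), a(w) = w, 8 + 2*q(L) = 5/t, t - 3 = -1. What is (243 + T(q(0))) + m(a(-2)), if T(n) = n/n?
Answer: 244 + √5 ≈ 246.24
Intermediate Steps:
t = 2 (t = 3 - 1 = 2)
q(L) = -11/4 (q(L) = -4 + (5/2)/2 = -4 + (5*(½))/2 = -4 + (½)*(5/2) = -4 + 5/4 = -11/4)
T(n) = 1
m(Y) = √(7 + Y)
(243 + T(q(0))) + m(a(-2)) = (243 + 1) + √(7 - 2) = 244 + √5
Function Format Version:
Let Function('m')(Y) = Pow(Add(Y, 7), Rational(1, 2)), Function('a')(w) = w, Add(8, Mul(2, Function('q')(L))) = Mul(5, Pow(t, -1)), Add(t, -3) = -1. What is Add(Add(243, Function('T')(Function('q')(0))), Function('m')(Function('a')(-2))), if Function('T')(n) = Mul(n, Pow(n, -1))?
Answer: Add(244, Pow(5, Rational(1, 2))) ≈ 246.24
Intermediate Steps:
t = 2 (t = Add(3, -1) = 2)
Function('q')(L) = Rational(-11, 4) (Function('q')(L) = Add(-4, Mul(Rational(1, 2), Mul(5, Pow(2, -1)))) = Add(-4, Mul(Rational(1, 2), Mul(5, Rational(1, 2)))) = Add(-4, Mul(Rational(1, 2), Rational(5, 2))) = Add(-4, Rational(5, 4)) = Rational(-11, 4))
Function('T')(n) = 1
Function('m')(Y) = Pow(Add(7, Y), Rational(1, 2))
Add(Add(243, Function('T')(Function('q')(0))), Function('m')(Function('a')(-2))) = Add(Add(243, 1), Pow(Add(7, -2), Rational(1, 2))) = Add(244, Pow(5, Rational(1, 2)))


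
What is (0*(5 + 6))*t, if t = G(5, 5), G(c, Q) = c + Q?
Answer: 0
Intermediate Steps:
G(c, Q) = Q + c
t = 10 (t = 5 + 5 = 10)
(0*(5 + 6))*t = (0*(5 + 6))*10 = (0*11)*10 = 0*10 = 0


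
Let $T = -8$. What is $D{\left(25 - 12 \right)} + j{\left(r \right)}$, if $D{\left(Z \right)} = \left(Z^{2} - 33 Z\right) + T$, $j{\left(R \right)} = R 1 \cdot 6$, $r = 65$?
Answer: $122$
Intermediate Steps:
$j{\left(R \right)} = 6 R$ ($j{\left(R \right)} = R 6 = 6 R$)
$D{\left(Z \right)} = -8 + Z^{2} - 33 Z$ ($D{\left(Z \right)} = \left(Z^{2} - 33 Z\right) - 8 = -8 + Z^{2} - 33 Z$)
$D{\left(25 - 12 \right)} + j{\left(r \right)} = \left(-8 + \left(25 - 12\right)^{2} - 33 \left(25 - 12\right)\right) + 6 \cdot 65 = \left(-8 + \left(25 - 12\right)^{2} - 33 \left(25 - 12\right)\right) + 390 = \left(-8 + 13^{2} - 429\right) + 390 = \left(-8 + 169 - 429\right) + 390 = -268 + 390 = 122$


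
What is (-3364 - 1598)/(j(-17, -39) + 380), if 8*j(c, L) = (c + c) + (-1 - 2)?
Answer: -13232/1001 ≈ -13.219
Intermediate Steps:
j(c, L) = -3/8 + c/4 (j(c, L) = ((c + c) + (-1 - 2))/8 = (2*c - 3)/8 = (-3 + 2*c)/8 = -3/8 + c/4)
(-3364 - 1598)/(j(-17, -39) + 380) = (-3364 - 1598)/((-3/8 + (¼)*(-17)) + 380) = -4962/((-3/8 - 17/4) + 380) = -4962/(-37/8 + 380) = -4962/3003/8 = -4962*8/3003 = -13232/1001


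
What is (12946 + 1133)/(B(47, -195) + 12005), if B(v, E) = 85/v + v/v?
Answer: 661713/564367 ≈ 1.1725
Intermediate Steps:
B(v, E) = 1 + 85/v (B(v, E) = 85/v + 1 = 1 + 85/v)
(12946 + 1133)/(B(47, -195) + 12005) = (12946 + 1133)/((85 + 47)/47 + 12005) = 14079/((1/47)*132 + 12005) = 14079/(132/47 + 12005) = 14079/(564367/47) = 14079*(47/564367) = 661713/564367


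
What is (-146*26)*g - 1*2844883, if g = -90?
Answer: -2503243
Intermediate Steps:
(-146*26)*g - 1*2844883 = -146*26*(-90) - 1*2844883 = -3796*(-90) - 2844883 = 341640 - 2844883 = -2503243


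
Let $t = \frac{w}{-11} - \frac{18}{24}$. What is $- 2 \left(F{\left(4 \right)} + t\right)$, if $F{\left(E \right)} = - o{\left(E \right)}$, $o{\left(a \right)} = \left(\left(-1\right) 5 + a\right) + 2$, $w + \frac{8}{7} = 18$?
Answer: $\frac{1011}{154} \approx 6.5649$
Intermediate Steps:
$w = \frac{118}{7}$ ($w = - \frac{8}{7} + 18 = \frac{118}{7} \approx 16.857$)
$t = - \frac{703}{308}$ ($t = \frac{118}{7 \left(-11\right)} - \frac{18}{24} = \frac{118}{7} \left(- \frac{1}{11}\right) - \frac{3}{4} = - \frac{118}{77} - \frac{3}{4} = - \frac{703}{308} \approx -2.2825$)
$o{\left(a \right)} = -3 + a$ ($o{\left(a \right)} = \left(-5 + a\right) + 2 = -3 + a$)
$F{\left(E \right)} = 3 - E$ ($F{\left(E \right)} = - (-3 + E) = 3 - E$)
$- 2 \left(F{\left(4 \right)} + t\right) = - 2 \left(\left(3 - 4\right) - \frac{703}{308}\right) = - 2 \left(-1 - \frac{703}{308}\right) = \left(-2\right) \left(- \frac{1011}{308}\right) = \frac{1011}{154}$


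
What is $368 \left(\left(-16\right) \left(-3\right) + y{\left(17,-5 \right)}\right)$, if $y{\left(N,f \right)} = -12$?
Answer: $13248$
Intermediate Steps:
$368 \left(\left(-16\right) \left(-3\right) + y{\left(17,-5 \right)}\right) = 368 \left(\left(-16\right) \left(-3\right) - 12\right) = 368 \left(48 - 12\right) = 368 \cdot 36 = 13248$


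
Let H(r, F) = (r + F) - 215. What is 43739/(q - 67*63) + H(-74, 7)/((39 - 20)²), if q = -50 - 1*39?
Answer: -17005199/1555910 ≈ -10.929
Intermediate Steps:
q = -89 (q = -50 - 39 = -89)
H(r, F) = -215 + F + r (H(r, F) = (F + r) - 215 = -215 + F + r)
43739/(q - 67*63) + H(-74, 7)/((39 - 20)²) = 43739/(-89 - 67*63) + (-215 + 7 - 74)/((39 - 20)²) = 43739/(-89 - 4221) - 282/(19²) = 43739/(-4310) - 282/361 = 43739*(-1/4310) - 282*1/361 = -43739/4310 - 282/361 = -17005199/1555910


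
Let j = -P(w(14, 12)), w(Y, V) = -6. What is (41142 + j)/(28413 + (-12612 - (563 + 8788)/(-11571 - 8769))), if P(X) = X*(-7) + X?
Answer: 7146120/2747023 ≈ 2.6014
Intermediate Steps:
P(X) = -6*X (P(X) = -7*X + X = -6*X)
j = -36 (j = -(-6)*(-6) = -1*36 = -36)
(41142 + j)/(28413 + (-12612 - (563 + 8788)/(-11571 - 8769))) = (41142 - 36)/(28413 + (-12612 - (563 + 8788)/(-11571 - 8769))) = 41106/(28413 + (-12612 - 9351/(-20340))) = 41106/(28413 + (-12612 - 9351*(-1)/20340)) = 41106/(28413 + (-12612 - 1*(-1039/2260))) = 41106/(28413 + (-12612 + 1039/2260)) = 41106/(28413 - 28502081/2260) = 41106/(35711299/2260) = 41106*(2260/35711299) = 7146120/2747023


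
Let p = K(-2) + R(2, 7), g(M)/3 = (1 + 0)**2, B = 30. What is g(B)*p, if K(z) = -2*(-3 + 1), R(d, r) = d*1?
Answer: 18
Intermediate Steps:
R(d, r) = d
g(M) = 3 (g(M) = 3*(1 + 0)**2 = 3*1**2 = 3*1 = 3)
K(z) = 4 (K(z) = -2*(-2) = 4)
p = 6 (p = 4 + 2 = 6)
g(B)*p = 3*6 = 18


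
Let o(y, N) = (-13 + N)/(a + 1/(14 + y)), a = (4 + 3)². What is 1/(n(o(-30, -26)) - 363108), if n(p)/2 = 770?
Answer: -1/361568 ≈ -2.7657e-6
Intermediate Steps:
a = 49 (a = 7² = 49)
o(y, N) = (-13 + N)/(49 + 1/(14 + y))
n(p) = 1540 (n(p) = 2*770 = 1540)
1/(n(o(-30, -26)) - 363108) = 1/(1540 - 363108) = 1/(-361568) = -1/361568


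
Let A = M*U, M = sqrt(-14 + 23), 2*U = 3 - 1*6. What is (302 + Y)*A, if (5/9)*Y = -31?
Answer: -11079/10 ≈ -1107.9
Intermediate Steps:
U = -3/2 (U = (3 - 1*6)/2 = (3 - 6)/2 = (1/2)*(-3) = -3/2 ≈ -1.5000)
M = 3 (M = sqrt(9) = 3)
Y = -279/5 (Y = (9/5)*(-31) = -279/5 ≈ -55.800)
A = -9/2 (A = 3*(-3/2) = -9/2 ≈ -4.5000)
(302 + Y)*A = (302 - 279/5)*(-9/2) = (1231/5)*(-9/2) = -11079/10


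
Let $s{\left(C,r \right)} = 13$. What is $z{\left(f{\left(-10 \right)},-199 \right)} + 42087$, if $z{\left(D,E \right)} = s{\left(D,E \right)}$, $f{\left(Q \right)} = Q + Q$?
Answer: $42100$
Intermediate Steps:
$f{\left(Q \right)} = 2 Q$
$z{\left(D,E \right)} = 13$
$z{\left(f{\left(-10 \right)},-199 \right)} + 42087 = 13 + 42087 = 42100$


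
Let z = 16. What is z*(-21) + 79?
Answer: -257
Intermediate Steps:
z*(-21) + 79 = 16*(-21) + 79 = -336 + 79 = -257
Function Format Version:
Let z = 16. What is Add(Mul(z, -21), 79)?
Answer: -257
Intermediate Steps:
Add(Mul(z, -21), 79) = Add(Mul(16, -21), 79) = Add(-336, 79) = -257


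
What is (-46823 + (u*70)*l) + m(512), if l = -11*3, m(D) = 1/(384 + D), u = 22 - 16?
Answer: -54371967/896 ≈ -60683.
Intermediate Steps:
u = 6
l = -33
(-46823 + (u*70)*l) + m(512) = (-46823 + (6*70)*(-33)) + 1/(384 + 512) = (-46823 + 420*(-33)) + 1/896 = (-46823 - 13860) + 1/896 = -60683 + 1/896 = -54371967/896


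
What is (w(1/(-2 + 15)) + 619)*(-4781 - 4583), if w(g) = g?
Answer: -75361472/13 ≈ -5.7970e+6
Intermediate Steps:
(w(1/(-2 + 15)) + 619)*(-4781 - 4583) = (1/(-2 + 15) + 619)*(-4781 - 4583) = (1/13 + 619)*(-9364) = (8048/13)*(-9364) = -75361472/13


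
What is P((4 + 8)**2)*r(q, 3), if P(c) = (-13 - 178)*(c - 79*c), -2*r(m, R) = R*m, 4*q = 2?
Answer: -1608984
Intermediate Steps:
q = 1/2 (q = (1/4)*2 = 1/2 ≈ 0.50000)
r(m, R) = -R*m/2
P(c) = 14898*c (P(c) = -(-14898)*c = 14898*c)
P((4 + 8)**2)*r(q, 3) = (14898*(4 + 8)**2)*(-1/2*3*1/2) = (14898*12**2)*(-3/4) = (14898*144)*(-3/4) = 2145312*(-3/4) = -1608984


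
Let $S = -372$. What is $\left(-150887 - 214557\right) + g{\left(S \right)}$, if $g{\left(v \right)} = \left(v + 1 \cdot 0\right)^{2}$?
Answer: $-227060$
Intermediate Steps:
$g{\left(v \right)} = v^{2}$ ($g{\left(v \right)} = \left(v + 0\right)^{2} = v^{2}$)
$\left(-150887 - 214557\right) + g{\left(S \right)} = \left(-150887 - 214557\right) + \left(-372\right)^{2} = -365444 + 138384 = -227060$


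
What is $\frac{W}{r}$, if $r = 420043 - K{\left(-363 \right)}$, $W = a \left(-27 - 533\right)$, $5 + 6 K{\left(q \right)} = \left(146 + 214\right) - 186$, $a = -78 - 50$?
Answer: $\frac{430080}{2520089} \approx 0.17066$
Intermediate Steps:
$a = -128$ ($a = -78 - 50 = -128$)
$K{\left(q \right)} = \frac{169}{6}$ ($K{\left(q \right)} = - \frac{5}{6} + \frac{\left(146 + 214\right) - 186}{6} = - \frac{5}{6} + \frac{360 - 186}{6} = - \frac{5}{6} + \frac{1}{6} \cdot 174 = - \frac{5}{6} + 29 = \frac{169}{6}$)
$W = 71680$ ($W = - 128 \left(-27 - 533\right) = \left(-128\right) \left(-560\right) = 71680$)
$r = \frac{2520089}{6}$ ($r = 420043 - \frac{169}{6} = \frac{2520089}{6} \approx 4.2002 \cdot 10^{5}$)
$\frac{W}{r} = \frac{71680}{\frac{2520089}{6}} = 71680 \cdot \frac{6}{2520089} = \frac{430080}{2520089}$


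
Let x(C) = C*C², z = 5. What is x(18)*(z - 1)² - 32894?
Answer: 60418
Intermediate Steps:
x(C) = C³
x(18)*(z - 1)² - 32894 = 18³*(5 - 1)² - 32894 = 5832*4² - 32894 = 5832*16 - 32894 = 93312 - 32894 = 60418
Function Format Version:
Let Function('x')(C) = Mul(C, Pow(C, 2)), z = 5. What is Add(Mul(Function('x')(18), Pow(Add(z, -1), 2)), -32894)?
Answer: 60418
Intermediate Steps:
Function('x')(C) = Pow(C, 3)
Add(Mul(Function('x')(18), Pow(Add(z, -1), 2)), -32894) = Add(Mul(Pow(18, 3), Pow(Add(5, -1), 2)), -32894) = Add(Mul(5832, Pow(4, 2)), -32894) = Add(Mul(5832, 16), -32894) = Add(93312, -32894) = 60418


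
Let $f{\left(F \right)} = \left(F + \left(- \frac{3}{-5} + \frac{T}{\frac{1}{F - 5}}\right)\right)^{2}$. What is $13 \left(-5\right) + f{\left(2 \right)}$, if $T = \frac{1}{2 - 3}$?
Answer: $- \frac{841}{25} \approx -33.64$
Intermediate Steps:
$T = -1$ ($T = \frac{1}{-1} = -1$)
$f{\left(F \right)} = \frac{784}{25}$ ($f{\left(F \right)} = \left(F - \left(- \frac{3}{5} + \frac{1}{\frac{1}{F - 5}}\right)\right)^{2} = \left(F - \left(- \frac{3}{5} + \frac{1}{\frac{1}{-5 + F}}\right)\right)^{2} = \left(F - \left(- \frac{28}{5} + F\right)\right)^{2} = \left(\frac{28}{5}\right)^{2} = \frac{784}{25}$)
$13 \left(-5\right) + f{\left(2 \right)} = 13 \left(-5\right) + \frac{784}{25} = -65 + \frac{784}{25} = - \frac{841}{25}$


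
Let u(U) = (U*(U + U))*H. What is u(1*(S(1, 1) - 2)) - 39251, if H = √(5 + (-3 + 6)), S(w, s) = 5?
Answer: -39251 + 36*√2 ≈ -39200.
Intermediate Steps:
H = 2*√2 (H = √(5 + 3) = √8 = 2*√2 ≈ 2.8284)
u(U) = 4*√2*U² (u(U) = (U*(U + U))*(2*√2) = (U*(2*U))*(2*√2) = (2*U²)*(2*√2) = 4*√2*U²)
u(1*(S(1, 1) - 2)) - 39251 = 4*√2*(1*(5 - 2))² - 39251 = 4*√2*(1*3)² - 39251 = 4*√2*3² - 39251 = 4*√2*9 - 39251 = 36*√2 - 39251 = -39251 + 36*√2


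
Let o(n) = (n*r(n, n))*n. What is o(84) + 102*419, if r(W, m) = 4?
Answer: 70962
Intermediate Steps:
o(n) = 4*n**2 (o(n) = (n*4)*n = (4*n)*n = 4*n**2)
o(84) + 102*419 = 4*84**2 + 102*419 = 4*7056 + 42738 = 28224 + 42738 = 70962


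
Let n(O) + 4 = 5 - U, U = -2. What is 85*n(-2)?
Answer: 255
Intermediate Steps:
n(O) = 3 (n(O) = -4 + (5 - 1*(-2)) = -4 + (5 + 2) = -4 + 7 = 3)
85*n(-2) = 85*3 = 255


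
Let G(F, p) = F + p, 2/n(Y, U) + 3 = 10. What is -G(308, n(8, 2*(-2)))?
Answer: -2158/7 ≈ -308.29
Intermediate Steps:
n(Y, U) = 2/7 (n(Y, U) = 2/(-3 + 10) = 2/7)
-G(308, n(8, 2*(-2))) = -(308 + 2/7) = -1*2158/7 = -2158/7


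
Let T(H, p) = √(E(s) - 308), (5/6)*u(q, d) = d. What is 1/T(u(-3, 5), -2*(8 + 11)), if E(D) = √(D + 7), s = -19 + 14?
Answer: -I/√(308 - √2) ≈ -0.057112*I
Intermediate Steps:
s = -5
E(D) = √(7 + D)
u(q, d) = 6*d/5
T(H, p) = √(-308 + √2) (T(H, p) = √(√(7 - 5) - 308) = √(√2 - 308) = √(-308 + √2))
1/T(u(-3, 5), -2*(8 + 11)) = 1/(√(-308 + √2)) = (-308 + √2)^(-½)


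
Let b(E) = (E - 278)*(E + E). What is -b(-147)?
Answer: -124950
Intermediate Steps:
b(E) = 2*E*(-278 + E) (b(E) = (-278 + E)*(2*E) = 2*E*(-278 + E))
-b(-147) = -2*(-147)*(-278 - 147) = -2*(-147)*(-425) = -1*124950 = -124950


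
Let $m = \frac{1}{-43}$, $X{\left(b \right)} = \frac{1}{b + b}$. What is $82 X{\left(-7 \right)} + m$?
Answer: $- \frac{1770}{301} \approx -5.8804$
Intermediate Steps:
$X{\left(b \right)} = \frac{1}{2 b}$
$m = - \frac{1}{43} \approx -0.023256$
$82 X{\left(-7 \right)} + m = 82 \frac{1}{2 \left(-7\right)} - \frac{1}{43} = 82 \cdot \frac{1}{2} \left(- \frac{1}{7}\right) - \frac{1}{43} = 82 \left(- \frac{1}{14}\right) - \frac{1}{43} = - \frac{41}{7} - \frac{1}{43} = - \frac{1770}{301}$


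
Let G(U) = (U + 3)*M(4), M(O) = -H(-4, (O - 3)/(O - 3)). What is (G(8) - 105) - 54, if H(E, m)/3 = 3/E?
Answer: -537/4 ≈ -134.25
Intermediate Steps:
H(E, m) = 9/E (H(E, m) = 3*(3/E) = 9/E)
M(O) = 9/4 (M(O) = -9/(-4) = -9*(-1)/4 = -1*(-9/4) = 9/4)
G(U) = 27/4 + 9*U/4 (G(U) = (U + 3)*(9/4) = (3 + U)*(9/4) = 27/4 + 9*U/4)
(G(8) - 105) - 54 = ((27/4 + (9/4)*8) - 105) - 54 = ((27/4 + 18) - 105) - 54 = (99/4 - 105) - 54 = -321/4 - 54 = -537/4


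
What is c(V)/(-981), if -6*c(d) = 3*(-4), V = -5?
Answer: -2/981 ≈ -0.0020387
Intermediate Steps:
c(d) = 2 (c(d) = -(-4)/2 = -⅙*(-12) = 2)
c(V)/(-981) = 2/(-981) = 2*(-1/981) = -2/981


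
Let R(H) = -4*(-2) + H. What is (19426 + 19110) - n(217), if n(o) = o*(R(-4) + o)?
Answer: -9421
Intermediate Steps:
R(H) = 8 + H
n(o) = o*(4 + o) (n(o) = o*((8 - 4) + o) = o*(4 + o))
(19426 + 19110) - n(217) = (19426 + 19110) - 217*(4 + 217) = 38536 - 217*221 = 38536 - 1*47957 = 38536 - 47957 = -9421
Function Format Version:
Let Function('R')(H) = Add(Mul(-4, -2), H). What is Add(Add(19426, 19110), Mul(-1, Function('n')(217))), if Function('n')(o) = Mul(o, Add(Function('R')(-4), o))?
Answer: -9421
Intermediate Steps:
Function('R')(H) = Add(8, H)
Function('n')(o) = Mul(o, Add(4, o)) (Function('n')(o) = Mul(o, Add(Add(8, -4), o)) = Mul(o, Add(4, o)))
Add(Add(19426, 19110), Mul(-1, Function('n')(217))) = Add(Add(19426, 19110), Mul(-1, Mul(217, Add(4, 217)))) = Add(38536, Mul(-1, Mul(217, 221))) = Add(38536, Mul(-1, 47957)) = Add(38536, -47957) = -9421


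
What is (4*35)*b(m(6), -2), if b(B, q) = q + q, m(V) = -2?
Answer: -560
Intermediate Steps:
b(B, q) = 2*q
(4*35)*b(m(6), -2) = (4*35)*(2*(-2)) = 140*(-4) = -560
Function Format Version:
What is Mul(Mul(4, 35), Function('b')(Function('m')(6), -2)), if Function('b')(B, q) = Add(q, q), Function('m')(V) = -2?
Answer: -560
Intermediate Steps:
Function('b')(B, q) = Mul(2, q)
Mul(Mul(4, 35), Function('b')(Function('m')(6), -2)) = Mul(Mul(4, 35), Mul(2, -2)) = Mul(140, -4) = -560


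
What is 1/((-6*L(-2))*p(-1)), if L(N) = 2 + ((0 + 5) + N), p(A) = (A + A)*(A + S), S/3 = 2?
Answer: 1/300 ≈ 0.0033333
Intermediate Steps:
S = 6 (S = 3*2 = 6)
p(A) = 2*A*(6 + A) (p(A) = (A + A)*(A + 6) = (2*A)*(6 + A) = 2*A*(6 + A))
L(N) = 7 + N (L(N) = 2 + (5 + N) = 7 + N)
1/((-6*L(-2))*p(-1)) = 1/((-6*(7 - 2))*(2*(-1)*(6 - 1))) = 1/((-6*5)*(2*(-1)*5)) = 1/(-30*(-10)) = 1/300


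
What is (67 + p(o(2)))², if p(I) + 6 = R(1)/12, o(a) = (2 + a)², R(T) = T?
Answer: 537289/144 ≈ 3731.2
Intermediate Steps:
p(I) = -71/12 (p(I) = -6 + 1/12 = -71/12)
(67 + p(o(2)))² = (67 - 71/12)² = (733/12)² = 537289/144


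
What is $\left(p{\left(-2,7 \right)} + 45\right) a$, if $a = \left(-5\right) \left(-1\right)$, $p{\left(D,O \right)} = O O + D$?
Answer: $460$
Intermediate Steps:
$p{\left(D,O \right)} = D + O^{2}$ ($p{\left(D,O \right)} = O^{2} + D = D + O^{2}$)
$a = 5$
$\left(p{\left(-2,7 \right)} + 45\right) a = \left(\left(-2 + 7^{2}\right) + 45\right) 5 = \left(\left(-2 + 49\right) + 45\right) 5 = \left(47 + 45\right) 5 = 92 \cdot 5 = 460$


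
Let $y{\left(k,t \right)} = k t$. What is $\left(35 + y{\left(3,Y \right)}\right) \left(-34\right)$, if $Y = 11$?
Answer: $-2312$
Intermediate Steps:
$\left(35 + y{\left(3,Y \right)}\right) \left(-34\right) = \left(35 + 3 \cdot 11\right) \left(-34\right) = \left(35 + 33\right) \left(-34\right) = 68 \left(-34\right) = -2312$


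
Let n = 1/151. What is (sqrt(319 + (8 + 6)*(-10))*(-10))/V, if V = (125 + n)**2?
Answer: -114005*sqrt(179)/178151688 ≈ -0.0085617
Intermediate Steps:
n = 1/151 ≈ 0.0066225
V = 356303376/22801 (V = (125 + 1/151)**2 = (18876/151)**2 = 356303376/22801 ≈ 15627.)
(sqrt(319 + (8 + 6)*(-10))*(-10))/V = (sqrt(319 + (8 + 6)*(-10))*(-10))/(356303376/22801) = (sqrt(319 + 14*(-10))*(-10))*(22801/356303376) = (sqrt(319 - 140)*(-10))*(22801/356303376) = (sqrt(179)*(-10))*(22801/356303376) = -10*sqrt(179)*(22801/356303376) = -114005*sqrt(179)/178151688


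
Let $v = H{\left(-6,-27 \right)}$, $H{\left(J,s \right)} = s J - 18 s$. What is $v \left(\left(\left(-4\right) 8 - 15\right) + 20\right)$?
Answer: $-17496$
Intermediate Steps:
$H{\left(J,s \right)} = - 18 s + J s$ ($H{\left(J,s \right)} = J s - 18 s = - 18 s + J s$)
$v = 648$ ($v = - 27 \left(-18 - 6\right) = \left(-27\right) \left(-24\right) = 648$)
$v \left(\left(\left(-4\right) 8 - 15\right) + 20\right) = 648 \left(\left(\left(-4\right) 8 - 15\right) + 20\right) = 648 \left(\left(-32 - 15\right) + 20\right) = 648 \left(-47 + 20\right) = 648 \left(-27\right) = -17496$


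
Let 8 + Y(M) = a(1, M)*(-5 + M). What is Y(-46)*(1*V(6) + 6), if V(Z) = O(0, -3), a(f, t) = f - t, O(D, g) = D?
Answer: -14430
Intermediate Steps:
V(Z) = 0
Y(M) = -8 + (1 - M)*(-5 + M)
Y(-46)*(1*V(6) + 6) = (-13 - 1*(-46)² + 6*(-46))*(1*0 + 6) = (-13 - 1*2116 - 276)*(0 + 6) = (-13 - 2116 - 276)*6 = -2405*6 = -14430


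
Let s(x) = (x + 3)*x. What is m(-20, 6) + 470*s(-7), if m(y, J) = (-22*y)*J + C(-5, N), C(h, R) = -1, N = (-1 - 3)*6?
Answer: 15799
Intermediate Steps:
N = -24 (N = -4*6 = -24)
s(x) = x*(3 + x) (s(x) = (3 + x)*x = x*(3 + x))
m(y, J) = -1 - 22*J*y (m(y, J) = (-22*y)*J - 1 = -22*J*y - 1 = -1 - 22*J*y)
m(-20, 6) + 470*s(-7) = (-1 - 22*6*(-20)) + 470*(-7*(3 - 7)) = (-1 + 2640) + 470*(-7*(-4)) = 2639 + 470*28 = 2639 + 13160 = 15799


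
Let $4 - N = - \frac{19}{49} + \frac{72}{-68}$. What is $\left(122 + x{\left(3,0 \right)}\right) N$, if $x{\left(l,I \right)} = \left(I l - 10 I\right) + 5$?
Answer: $\frac{576199}{833} \approx 691.72$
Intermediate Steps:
$N = \frac{4537}{833}$ ($N = 4 - \left(- \frac{19}{49} + \frac{72}{-68}\right) = 4 - \left(\left(-19\right) \frac{1}{49} + 72 \left(- \frac{1}{68}\right)\right) = 4 - \left(- \frac{19}{49} - \frac{18}{17}\right) = 4 - - \frac{1205}{833} = 4 + \frac{1205}{833} = \frac{4537}{833} \approx 5.4466$)
$x{\left(l,I \right)} = 5 - 10 I + I l$ ($x{\left(l,I \right)} = \left(- 10 I + I l\right) + 5 = 5 - 10 I + I l$)
$\left(122 + x{\left(3,0 \right)}\right) N = \left(122 + \left(5 - 0 + 0 \cdot 3\right)\right) \frac{4537}{833} = \left(122 + \left(5 + 0 + 0\right)\right) \frac{4537}{833} = \left(122 + 5\right) \frac{4537}{833} = 127 \cdot \frac{4537}{833} = \frac{576199}{833}$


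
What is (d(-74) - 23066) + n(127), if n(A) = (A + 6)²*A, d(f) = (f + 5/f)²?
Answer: 12205582373/5476 ≈ 2.2289e+6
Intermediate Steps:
n(A) = A*(6 + A)² (n(A) = (6 + A)²*A = A*(6 + A)²)
(d(-74) - 23066) + n(127) = ((5 + (-74)²)²/(-74)² - 23066) + 127*(6 + 127)² = ((5 + 5476)²/5476 - 23066) + 127*133² = ((1/5476)*5481² - 23066) + 127*17689 = ((1/5476)*30041361 - 23066) + 2246503 = (30041361/5476 - 23066) + 2246503 = -96268055/5476 + 2246503 = 12205582373/5476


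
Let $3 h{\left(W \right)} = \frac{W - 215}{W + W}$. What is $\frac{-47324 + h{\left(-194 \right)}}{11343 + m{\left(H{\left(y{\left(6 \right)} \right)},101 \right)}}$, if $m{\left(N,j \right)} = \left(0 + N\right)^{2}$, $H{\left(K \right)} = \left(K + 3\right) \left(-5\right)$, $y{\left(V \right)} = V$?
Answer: $- \frac{55084727}{15560352} \approx -3.5401$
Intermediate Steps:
$h{\left(W \right)} = \frac{-215 + W}{6 W}$ ($h{\left(W \right)} = \frac{\left(W - 215\right) \frac{1}{W + W}}{3} = \frac{\left(-215 + W\right) \frac{1}{2 W}}{3} = \frac{\frac{1}{2} \frac{1}{W} \left(-215 + W\right)}{3} = \frac{-215 + W}{6 W}$)
$H{\left(K \right)} = -15 - 5 K$ ($H{\left(K \right)} = \left(3 + K\right) \left(-5\right) = -15 - 5 K$)
$m{\left(N,j \right)} = N^{2}$
$\frac{-47324 + h{\left(-194 \right)}}{11343 + m{\left(H{\left(y{\left(6 \right)} \right)},101 \right)}} = \frac{-47324 + \frac{-215 - 194}{6 \left(-194\right)}}{11343 + \left(-15 - 30\right)^{2}} = \frac{-47324 + \frac{1}{6} \left(- \frac{1}{194}\right) \left(-409\right)}{11343 + \left(-15 - 30\right)^{2}} = \frac{-47324 + \frac{409}{1164}}{11343 + \left(-45\right)^{2}} = - \frac{55084727}{1164 \left(11343 + 2025\right)} = - \frac{55084727}{1164 \cdot 13368} = \left(- \frac{55084727}{1164}\right) \frac{1}{13368} = - \frac{55084727}{15560352}$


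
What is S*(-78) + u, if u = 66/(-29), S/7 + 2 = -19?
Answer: 332448/29 ≈ 11464.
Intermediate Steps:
S = -147 (S = -14 + 7*(-19) = -14 - 133 = -147)
u = -66/29 (u = 66*(-1/29) = -66/29 ≈ -2.2759)
S*(-78) + u = -147*(-78) - 66/29 = 11466 - 66/29 = 332448/29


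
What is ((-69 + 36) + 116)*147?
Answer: 12201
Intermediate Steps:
((-69 + 36) + 116)*147 = (-33 + 116)*147 = 83*147 = 12201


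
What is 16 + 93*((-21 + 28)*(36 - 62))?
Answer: -16910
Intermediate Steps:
16 + 93*((-21 + 28)*(36 - 62)) = 16 + 93*(7*(-26)) = 16 + 93*(-182) = 16 - 16926 = -16910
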